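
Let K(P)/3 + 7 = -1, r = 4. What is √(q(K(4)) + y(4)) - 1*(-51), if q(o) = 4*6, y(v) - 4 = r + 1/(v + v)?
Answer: 51 + √514/4 ≈ 56.668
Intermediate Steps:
K(P) = -24 (K(P) = -21 + 3*(-1) = -21 - 3 = -24)
y(v) = 8 + 1/(2*v) (y(v) = 4 + (4 + 1/(v + v)) = 4 + (4 + 1/(2*v)) = 8 + 1/(2*v))
q(o) = 24
√(q(K(4)) + y(4)) - 1*(-51) = √(24 + (8 + (½)/4)) - 1*(-51) = √(24 + (8 + (½)*(¼))) + 51 = √(24 + (8 + ⅛)) + 51 = √(24 + 65/8) + 51 = √(257/8) + 51 = √514/4 + 51 = 51 + √514/4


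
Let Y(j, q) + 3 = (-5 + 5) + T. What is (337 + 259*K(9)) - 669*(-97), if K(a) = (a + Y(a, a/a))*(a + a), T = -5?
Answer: 69892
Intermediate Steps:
Y(j, q) = -8 (Y(j, q) = -3 + ((-5 + 5) - 5) = -3 + (0 - 5) = -3 - 5 = -8)
K(a) = 2*a*(-8 + a) (K(a) = (a - 8)*(a + a) = (-8 + a)*(2*a) = 2*a*(-8 + a))
(337 + 259*K(9)) - 669*(-97) = (337 + 259*(2*9*(-8 + 9))) - 669*(-97) = (337 + 259*(2*9*1)) + 64893 = (337 + 259*18) + 64893 = (337 + 4662) + 64893 = 4999 + 64893 = 69892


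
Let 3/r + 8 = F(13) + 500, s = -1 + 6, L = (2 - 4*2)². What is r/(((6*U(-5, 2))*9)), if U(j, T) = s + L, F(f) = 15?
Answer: 1/374166 ≈ 2.6726e-6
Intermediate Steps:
L = 36 (L = (2 - 8)² = (-6)² = 36)
s = 5
U(j, T) = 41 (U(j, T) = 5 + 36 = 41)
r = 1/169 (r = 3/(-8 + (15 + 500)) = 3/(-8 + 515) = 3/507 = 3*(1/507) = 1/169 ≈ 0.0059172)
r/(((6*U(-5, 2))*9)) = 1/(169*(((6*41)*9))) = 1/(169*((246*9))) = (1/169)/2214 = (1/169)*(1/2214) = 1/374166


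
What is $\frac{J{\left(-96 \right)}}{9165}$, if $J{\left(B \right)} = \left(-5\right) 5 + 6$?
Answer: $- \frac{19}{9165} \approx -0.0020731$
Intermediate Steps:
$J{\left(B \right)} = -19$ ($J{\left(B \right)} = -25 + 6 = -19$)
$\frac{J{\left(-96 \right)}}{9165} = - \frac{19}{9165}$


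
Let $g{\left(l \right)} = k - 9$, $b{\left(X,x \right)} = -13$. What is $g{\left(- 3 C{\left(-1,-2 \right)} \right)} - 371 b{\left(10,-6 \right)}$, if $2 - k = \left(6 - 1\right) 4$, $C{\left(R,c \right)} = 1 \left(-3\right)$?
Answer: $4796$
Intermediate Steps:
$C{\left(R,c \right)} = -3$
$k = -18$ ($k = 2 - \left(6 - 1\right) 4 = 2 - 5 \cdot 4 = 2 - 20 = -18$)
$g{\left(l \right)} = -27$ ($g{\left(l \right)} = -18 - 9 = -27$)
$g{\left(- 3 C{\left(-1,-2 \right)} \right)} - 371 b{\left(10,-6 \right)} = -27 - -4823 = -27 + 4823 = 4796$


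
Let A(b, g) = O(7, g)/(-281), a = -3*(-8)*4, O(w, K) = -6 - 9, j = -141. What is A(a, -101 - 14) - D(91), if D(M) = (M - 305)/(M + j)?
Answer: -29692/7025 ≈ -4.2266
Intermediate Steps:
O(w, K) = -15
D(M) = (-305 + M)/(-141 + M) (D(M) = (M - 305)/(M - 141) = (-305 + M)/(-141 + M))
a = 96 (a = 24*4 = 96)
A(b, g) = 15/281 (A(b, g) = -15/(-281) = -15*(-1/281) = 15/281)
A(a, -101 - 14) - D(91) = 15/281 - (-305 + 91)/(-141 + 91) = 15/281 - (-214)/(-50) = 15/281 - (-1)*(-214)/50 = 15/281 - 1*107/25 = 15/281 - 107/25 = -29692/7025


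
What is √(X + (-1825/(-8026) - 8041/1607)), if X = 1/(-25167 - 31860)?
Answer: I*√2583976984487625410418846/735521814114 ≈ 2.1855*I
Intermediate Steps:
X = -1/57027 (X = 1/(-57027) = -1/57027 ≈ -1.7536e-5)
√(X + (-1825/(-8026) - 8041/1607)) = √(-1/57027 + (-1825/(-8026) - 8041/1607)) = √(-1/57027 + (-1825*(-1/8026) - 8041*1/1607)) = √(-1/57027 + (1825/8026 - 8041/1607)) = √(-1/57027 - 61604291/12897782) = √(-3513120800639/735521814114) = I*√2583976984487625410418846/735521814114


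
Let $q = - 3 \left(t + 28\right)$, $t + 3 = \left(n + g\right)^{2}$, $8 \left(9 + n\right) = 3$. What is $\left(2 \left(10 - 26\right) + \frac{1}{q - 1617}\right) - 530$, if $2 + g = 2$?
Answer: $- \frac{68884966}{122571} \approx -562.0$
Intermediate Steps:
$g = 0$ ($g = -2 + 2 = 0$)
$n = - \frac{69}{8}$ ($n = -9 + \frac{1}{8} \cdot 3 = -9 + \frac{3}{8} = - \frac{69}{8} \approx -8.625$)
$t = \frac{4569}{64}$ ($t = -3 + \left(- \frac{69}{8} + 0\right)^{2} = -3 + \left(- \frac{69}{8}\right)^{2} = -3 + \frac{4761}{64} = \frac{4569}{64} \approx 71.391$)
$q = - \frac{19083}{64}$ ($q = - 3 \left(\frac{4569}{64} + 28\right) = \left(-3\right) \frac{6361}{64} = - \frac{19083}{64} \approx -298.17$)
$\left(2 \left(10 - 26\right) + \frac{1}{q - 1617}\right) - 530 = \left(2 \left(10 - 26\right) + \frac{1}{- \frac{19083}{64} - 1617}\right) - 530 = \left(2 \left(-16\right) + \frac{1}{- \frac{122571}{64}}\right) - 530 = \left(-32 - \frac{64}{122571}\right) - 530 = - \frac{3922336}{122571} - 530 = - \frac{68884966}{122571}$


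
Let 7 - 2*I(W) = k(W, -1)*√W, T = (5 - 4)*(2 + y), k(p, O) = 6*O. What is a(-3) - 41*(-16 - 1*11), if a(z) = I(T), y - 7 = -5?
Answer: 2233/2 ≈ 1116.5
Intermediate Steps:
y = 2 (y = 7 - 5 = 2)
T = 4 (T = (5 - 4)*(2 + 2) = 1*4 = 4)
I(W) = 7/2 + 3*√W (I(W) = 7/2 - 6*(-1)*√W/2 = 7/2 - (-3)*√W = 7/2 + 3*√W)
a(z) = 19/2 (a(z) = 7/2 + 3*√4 = 7/2 + 3*2 = 7/2 + 6 = 19/2)
a(-3) - 41*(-16 - 1*11) = 19/2 - 41*(-16 - 1*11) = 19/2 - 41*(-16 - 11) = 19/2 - 41*(-27) = 19/2 + 1107 = 2233/2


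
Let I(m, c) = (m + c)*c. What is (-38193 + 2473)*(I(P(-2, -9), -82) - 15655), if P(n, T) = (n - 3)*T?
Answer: 450822120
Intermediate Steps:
P(n, T) = T*(-3 + n) (P(n, T) = (-3 + n)*T = T*(-3 + n))
I(m, c) = c*(c + m) (I(m, c) = (c + m)*c = c*(c + m))
(-38193 + 2473)*(I(P(-2, -9), -82) - 15655) = (-38193 + 2473)*(-82*(-82 - 9*(-3 - 2)) - 15655) = -35720*(-82*(-82 - 9*(-5)) - 15655) = -35720*(-82*(-82 + 45) - 15655) = -35720*(-82*(-37) - 15655) = -35720*(3034 - 15655) = -35720*(-12621) = 450822120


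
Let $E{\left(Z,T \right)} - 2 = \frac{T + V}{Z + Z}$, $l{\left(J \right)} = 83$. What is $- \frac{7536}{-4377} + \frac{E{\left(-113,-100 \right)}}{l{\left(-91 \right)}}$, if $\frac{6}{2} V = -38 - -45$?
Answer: $\frac{143766179}{82103766} \approx 1.751$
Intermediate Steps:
$V = \frac{7}{3}$ ($V = \frac{-38 - -45}{3} = \frac{-38 + 45}{3} = \frac{1}{3} \cdot 7 = \frac{7}{3} \approx 2.3333$)
$E{\left(Z,T \right)} = 2 + \frac{\frac{7}{3} + T}{2 Z}$ ($E{\left(Z,T \right)} = 2 + \frac{T + \frac{7}{3}}{Z + Z} = 2 + \frac{\frac{7}{3} + T}{2 Z}$)
$- \frac{7536}{-4377} + \frac{E{\left(-113,-100 \right)}}{l{\left(-91 \right)}} = - \frac{7536}{-4377} + \frac{\frac{1}{6} \frac{1}{-113} \left(7 + 3 \left(-100\right) + 12 \left(-113\right)\right)}{83} = \left(-7536\right) \left(- \frac{1}{4377}\right) + \frac{1}{6} \left(- \frac{1}{113}\right) \left(7 - 300 - 1356\right) \frac{1}{83} = \frac{2512}{1459} + \frac{1}{6} \left(- \frac{1}{113}\right) \left(-1649\right) \frac{1}{83} = \frac{2512}{1459} + \frac{1649}{678} \cdot \frac{1}{83} = \frac{2512}{1459} + \frac{1649}{56274} = \frac{143766179}{82103766}$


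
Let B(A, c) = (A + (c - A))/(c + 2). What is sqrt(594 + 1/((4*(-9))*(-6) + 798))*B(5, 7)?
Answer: 7*sqrt(3613902)/702 ≈ 18.956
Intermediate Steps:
B(A, c) = c/(2 + c)
sqrt(594 + 1/((4*(-9))*(-6) + 798))*B(5, 7) = sqrt(594 + 1/((4*(-9))*(-6) + 798))*(7/(2 + 7)) = sqrt(594 + 1/(-36*(-6) + 798))*(7/9) = sqrt(594 + 1/(216 + 798))*(7*(1/9)) = sqrt(594 + 1/1014)*(7/9) = sqrt(602317/1014)*(7/9) = (sqrt(3613902)/78)*(7/9) = 7*sqrt(3613902)/702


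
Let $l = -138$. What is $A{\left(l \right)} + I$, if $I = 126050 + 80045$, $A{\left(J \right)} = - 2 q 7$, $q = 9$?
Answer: $205969$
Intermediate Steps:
$A{\left(J \right)} = -126$ ($A{\left(J \right)} = \left(-2\right) 9 \cdot 7 = \left(-18\right) 7 = -126$)
$I = 206095$
$A{\left(l \right)} + I = -126 + 206095 = 205969$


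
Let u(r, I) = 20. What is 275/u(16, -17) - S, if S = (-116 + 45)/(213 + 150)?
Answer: 20249/1452 ≈ 13.946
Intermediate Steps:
S = -71/363 ≈ -0.19559
275/u(16, -17) - S = 275/20 - 1*(-71/363) = 275*(1/20) + 71/363 = 55/4 + 71/363 = 20249/1452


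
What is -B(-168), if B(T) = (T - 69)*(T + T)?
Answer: -79632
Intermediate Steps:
B(T) = 2*T*(-69 + T) (B(T) = (-69 + T)*(2*T) = 2*T*(-69 + T))
-B(-168) = -2*(-168)*(-69 - 168) = -2*(-168)*(-237) = -1*79632 = -79632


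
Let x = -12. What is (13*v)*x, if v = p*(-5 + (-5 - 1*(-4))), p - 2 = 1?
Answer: 2808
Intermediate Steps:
p = 3 (p = 2 + 1 = 3)
v = -18 (v = 3*(-5 + (-5 - 1*(-4))) = 3*(-5 + (-5 + 4)) = 3*(-5 - 1) = 3*(-6) = -18)
(13*v)*x = (13*(-18))*(-12) = -234*(-12) = 2808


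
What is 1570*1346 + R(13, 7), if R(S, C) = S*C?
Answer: 2113311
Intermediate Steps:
R(S, C) = C*S
1570*1346 + R(13, 7) = 1570*1346 + 7*13 = 2113220 + 91 = 2113311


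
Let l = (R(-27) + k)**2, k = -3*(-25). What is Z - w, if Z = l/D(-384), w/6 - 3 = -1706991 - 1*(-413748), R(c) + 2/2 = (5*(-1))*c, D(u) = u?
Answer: 2979581279/384 ≈ 7.7593e+6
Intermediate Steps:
R(c) = -1 - 5*c (R(c) = -1 + (5*(-1))*c = -1 - 5*c)
k = 75
w = -7759440 (w = 18 + 6*(-1706991 - 1*(-413748)) = 18 + 6*(-1706991 + 413748) = 18 + 6*(-1293243) = 18 - 7759458 = -7759440)
l = 43681 (l = ((-1 - 5*(-27)) + 75)**2 = ((-1 + 135) + 75)**2 = (134 + 75)**2 = 209**2 = 43681)
Z = -43681/384 (Z = 43681/(-384) = 43681*(-1/384) = -43681/384 ≈ -113.75)
Z - w = -43681/384 - 1*(-7759440) = -43681/384 + 7759440 = 2979581279/384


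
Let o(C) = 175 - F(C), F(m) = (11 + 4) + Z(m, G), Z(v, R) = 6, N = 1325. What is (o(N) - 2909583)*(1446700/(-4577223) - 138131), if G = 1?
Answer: 1839509286191952677/4577223 ≈ 4.0188e+11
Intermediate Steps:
F(m) = 21 (F(m) = (11 + 4) + 6 = 15 + 6 = 21)
o(C) = 154 (o(C) = 175 - 1*21 = 175 - 21 = 154)
(o(N) - 2909583)*(1446700/(-4577223) - 138131) = (154 - 2909583)*(1446700/(-4577223) - 138131) = -2909429*(1446700*(-1/4577223) - 138131) = -2909429*(-1446700/4577223 - 138131) = -2909429*(-632257836913/4577223) = 1839509286191952677/4577223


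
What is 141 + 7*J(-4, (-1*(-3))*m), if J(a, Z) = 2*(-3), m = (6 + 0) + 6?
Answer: 99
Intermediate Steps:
m = 12 (m = 6 + 6 = 12)
J(a, Z) = -6
141 + 7*J(-4, (-1*(-3))*m) = 141 + 7*(-6) = 141 - 42 = 99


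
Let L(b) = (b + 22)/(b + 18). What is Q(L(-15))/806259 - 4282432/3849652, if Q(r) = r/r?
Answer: -863186373059/775954142967 ≈ -1.1124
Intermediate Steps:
L(b) = (22 + b)/(18 + b)
Q(r) = 1
Q(L(-15))/806259 - 4282432/3849652 = 1/806259 - 4282432/3849652 = 1*(1/806259) - 4282432*1/3849652 = 1/806259 - 1070608/962413 = -863186373059/775954142967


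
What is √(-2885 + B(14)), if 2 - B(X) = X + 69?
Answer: I*√2966 ≈ 54.461*I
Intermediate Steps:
B(X) = -67 - X (B(X) = 2 - (X + 69) = 2 - (69 + X) = 2 + (-69 - X) = -67 - X)
√(-2885 + B(14)) = √(-2885 + (-67 - 1*14)) = √(-2885 + (-67 - 14)) = √(-2885 - 81) = √(-2966) = I*√2966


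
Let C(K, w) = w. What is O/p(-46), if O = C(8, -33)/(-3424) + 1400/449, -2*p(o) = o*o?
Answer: -4808417/1626543808 ≈ -0.0029562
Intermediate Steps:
p(o) = -o²/2 (p(o) = -o*o/2 = -o²/2)
O = 4808417/1537376 (O = -33/(-3424) + 1400/449 = -33*(-1/3424) + 1400*(1/449) = 33/3424 + 1400/449 = 4808417/1537376 ≈ 3.1277)
O/p(-46) = 4808417/(1537376*((-½*(-46)²))) = 4808417/(1537376*((-½*2116))) = (4808417/1537376)/(-1058) = (4808417/1537376)*(-1/1058) = -4808417/1626543808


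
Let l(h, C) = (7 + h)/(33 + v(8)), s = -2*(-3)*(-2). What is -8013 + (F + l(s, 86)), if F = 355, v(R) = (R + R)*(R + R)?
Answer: -2213167/289 ≈ -7658.0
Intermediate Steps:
v(R) = 4*R² (v(R) = (2*R)*(2*R) = 4*R²)
s = -12 (s = 6*(-2) = -12)
l(h, C) = 7/289 + h/289 (l(h, C) = (7 + h)/(33 + 4*8²) = (7 + h)/(33 + 4*64) = (7 + h)/(33 + 256) = (7 + h)/289 = (7 + h)*(1/289) = 7/289 + h/289)
-8013 + (F + l(s, 86)) = -8013 + (355 + (7/289 + (1/289)*(-12))) = -8013 + (355 + (7/289 - 12/289)) = -8013 + (355 - 5/289) = -8013 + 102590/289 = -2213167/289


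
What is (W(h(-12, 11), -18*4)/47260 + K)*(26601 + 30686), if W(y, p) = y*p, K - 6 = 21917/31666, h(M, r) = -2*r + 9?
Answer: 143856933999493/374133790 ≈ 3.8451e+5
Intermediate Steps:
h(M, r) = 9 - 2*r
K = 211913/31666 (K = 6 + 21917/31666 = 211913/31666 ≈ 6.6921)
W(y, p) = p*y
(W(h(-12, 11), -18*4)/47260 + K)*(26601 + 30686) = (((-18*4)*(9 - 2*11))/47260 + 211913/31666)*(26601 + 30686) = (-72*(9 - 22)*(1/47260) + 211913/31666)*57287 = (-72*(-13)*(1/47260) + 211913/31666)*57287 = (936*(1/47260) + 211913/31666)*57287 = (234/11815 + 211913/31666)*57287 = (2511161939/374133790)*57287 = 143856933999493/374133790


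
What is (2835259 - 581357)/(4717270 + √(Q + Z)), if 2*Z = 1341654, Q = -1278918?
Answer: 10632264287540/22252636860991 - 2253902*I*√608091/22252636860991 ≈ 0.4778 - 7.8984e-5*I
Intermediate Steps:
Z = 670827 (Z = (½)*1341654 = 670827)
(2835259 - 581357)/(4717270 + √(Q + Z)) = (2835259 - 581357)/(4717270 + √(-1278918 + 670827)) = 2253902/(4717270 + √(-608091)) = 2253902/(4717270 + I*√608091)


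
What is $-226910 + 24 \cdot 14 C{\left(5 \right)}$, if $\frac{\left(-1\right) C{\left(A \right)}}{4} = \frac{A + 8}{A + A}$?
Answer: $- \frac{1143286}{5} \approx -2.2866 \cdot 10^{5}$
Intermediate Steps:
$C{\left(A \right)} = - \frac{2 \left(8 + A\right)}{A}$ ($C{\left(A \right)} = - 4 \frac{A + 8}{A + A} = - 4 \frac{8 + A}{2 A} = - \frac{2 \left(8 + A\right)}{A}$)
$-226910 + 24 \cdot 14 C{\left(5 \right)} = -226910 + 24 \cdot 14 \left(-2 - \frac{16}{5}\right) = -226910 + 336 \left(-2 - \frac{16}{5}\right) = -226910 + 336 \left(- \frac{26}{5}\right) = -226910 - \frac{8736}{5} = - \frac{1143286}{5}$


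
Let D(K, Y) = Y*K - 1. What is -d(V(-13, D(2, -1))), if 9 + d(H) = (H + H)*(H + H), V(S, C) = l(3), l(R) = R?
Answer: -27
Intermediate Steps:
D(K, Y) = -1 + K*Y (D(K, Y) = K*Y - 1 = -1 + K*Y)
V(S, C) = 3
d(H) = -9 + 4*H² (d(H) = -9 + (H + H)*(H + H) = -9 + (2*H)*(2*H) = -9 + 4*H²)
-d(V(-13, D(2, -1))) = -(-9 + 4*3²) = -(-9 + 4*9) = -(-9 + 36) = -1*27 = -27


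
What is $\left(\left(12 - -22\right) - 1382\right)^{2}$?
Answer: $1817104$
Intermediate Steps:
$\left(\left(12 - -22\right) - 1382\right)^{2} = \left(\left(12 + 22\right) - 1382\right)^{2} = \left(34 - 1382\right)^{2} = \left(-1348\right)^{2} = 1817104$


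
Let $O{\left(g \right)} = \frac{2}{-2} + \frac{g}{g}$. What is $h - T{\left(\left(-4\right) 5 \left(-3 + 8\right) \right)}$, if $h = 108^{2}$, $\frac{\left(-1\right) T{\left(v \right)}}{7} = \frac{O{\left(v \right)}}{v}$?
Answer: $11664$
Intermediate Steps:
$O{\left(g \right)} = 0$ ($O{\left(g \right)} = 2 \left(- \frac{1}{2}\right) + 1 = -1 + 1 = 0$)
$T{\left(v \right)} = 0$ ($T{\left(v \right)} = - 7 \frac{0}{v} = \left(-7\right) 0 = 0$)
$h = 11664$
$h - T{\left(\left(-4\right) 5 \left(-3 + 8\right) \right)} = 11664 - 0 = 11664 + 0 = 11664$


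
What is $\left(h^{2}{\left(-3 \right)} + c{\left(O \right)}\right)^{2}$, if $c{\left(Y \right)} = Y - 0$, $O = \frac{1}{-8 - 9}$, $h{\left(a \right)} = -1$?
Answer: $\frac{256}{289} \approx 0.88581$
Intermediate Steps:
$O = - \frac{1}{17}$ ($O = \frac{1}{-17} = - \frac{1}{17} \approx -0.058824$)
$c{\left(Y \right)} = Y$ ($c{\left(Y \right)} = Y + 0 = Y$)
$\left(h^{2}{\left(-3 \right)} + c{\left(O \right)}\right)^{2} = \left(\left(-1\right)^{2} - \frac{1}{17}\right)^{2} = \left(1 - \frac{1}{17}\right)^{2} = \left(\frac{16}{17}\right)^{2} = \frac{256}{289}$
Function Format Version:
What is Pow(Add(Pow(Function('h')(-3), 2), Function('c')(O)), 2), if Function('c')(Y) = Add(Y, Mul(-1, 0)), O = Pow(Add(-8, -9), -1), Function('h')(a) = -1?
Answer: Rational(256, 289) ≈ 0.88581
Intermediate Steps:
O = Rational(-1, 17) (O = Pow(-17, -1) = Rational(-1, 17) ≈ -0.058824)
Function('c')(Y) = Y (Function('c')(Y) = Add(Y, 0) = Y)
Pow(Add(Pow(Function('h')(-3), 2), Function('c')(O)), 2) = Pow(Add(Pow(-1, 2), Rational(-1, 17)), 2) = Pow(Add(1, Rational(-1, 17)), 2) = Pow(Rational(16, 17), 2) = Rational(256, 289)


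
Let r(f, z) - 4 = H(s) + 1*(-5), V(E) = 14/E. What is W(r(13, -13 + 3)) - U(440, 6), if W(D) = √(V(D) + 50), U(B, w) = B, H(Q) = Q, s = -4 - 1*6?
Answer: -440 + 2*√1474/11 ≈ -433.02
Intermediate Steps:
s = -10 (s = -4 - 6 = -10)
r(f, z) = -11 (r(f, z) = 4 + (-10 + 1*(-5)) = 4 + (-10 - 5) = 4 - 15 = -11)
W(D) = √(50 + 14/D) (W(D) = √(14/D + 50) = √(50 + 14/D))
W(r(13, -13 + 3)) - U(440, 6) = √(50 + 14/(-11)) - 1*440 = √(50 + 14*(-1/11)) - 440 = √(50 - 14/11) - 440 = √(536/11) - 440 = 2*√1474/11 - 440 = -440 + 2*√1474/11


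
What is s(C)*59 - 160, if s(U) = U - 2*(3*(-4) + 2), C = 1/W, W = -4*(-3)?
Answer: 12299/12 ≈ 1024.9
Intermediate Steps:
W = 12
C = 1/12 ≈ 0.083333
s(U) = 20 + U (s(U) = U - 2*(-12 + 2) = U - 2*(-10) = U + 20 = 20 + U)
s(C)*59 - 160 = (20 + 1/12)*59 - 160 = (241/12)*59 - 160 = 14219/12 - 160 = 12299/12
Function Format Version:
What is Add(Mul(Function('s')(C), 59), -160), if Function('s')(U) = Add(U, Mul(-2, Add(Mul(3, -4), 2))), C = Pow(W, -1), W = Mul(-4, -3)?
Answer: Rational(12299, 12) ≈ 1024.9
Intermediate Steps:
W = 12
C = Rational(1, 12) (C = Pow(12, -1) = Rational(1, 12) ≈ 0.083333)
Function('s')(U) = Add(20, U) (Function('s')(U) = Add(U, Mul(-2, Add(-12, 2))) = Add(U, Mul(-2, -10)) = Add(U, 20) = Add(20, U))
Add(Mul(Function('s')(C), 59), -160) = Add(Mul(Add(20, Rational(1, 12)), 59), -160) = Add(Mul(Rational(241, 12), 59), -160) = Add(Rational(14219, 12), -160) = Rational(12299, 12)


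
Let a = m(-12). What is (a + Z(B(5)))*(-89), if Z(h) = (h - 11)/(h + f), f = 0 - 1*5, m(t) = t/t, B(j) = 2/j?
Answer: -6764/23 ≈ -294.09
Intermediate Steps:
m(t) = 1
a = 1
f = -5 (f = 0 - 5 = -5)
Z(h) = (-11 + h)/(-5 + h) (Z(h) = (h - 11)/(h - 5) = (-11 + h)/(-5 + h))
(a + Z(B(5)))*(-89) = (1 + (-11 + 2/5)/(-5 + 2/5))*(-89) = (1 - 53/5/(-23/5))*(-89) = (1 - 5/23*(-53/5))*(-89) = (1 + 53/23)*(-89) = (76/23)*(-89) = -6764/23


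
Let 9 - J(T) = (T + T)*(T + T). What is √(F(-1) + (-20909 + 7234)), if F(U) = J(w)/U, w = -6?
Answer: 2*I*√3385 ≈ 116.36*I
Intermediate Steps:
J(T) = 9 - 4*T² (J(T) = 9 - (T + T)*(T + T) = 9 - 2*T*2*T = 9 - 4*T²)
F(U) = -135/U (F(U) = (9 - 4*(-6)²)/U = (9 - 4*36)/U = (9 - 144)/U = -135/U)
√(F(-1) + (-20909 + 7234)) = √(-135/(-1) + (-20909 + 7234)) = √(-135*(-1) - 13675) = √(135 - 13675) = √(-13540) = 2*I*√3385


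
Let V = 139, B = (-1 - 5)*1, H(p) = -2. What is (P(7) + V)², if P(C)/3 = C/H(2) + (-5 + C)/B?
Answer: 65025/4 ≈ 16256.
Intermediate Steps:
B = -6 (B = -6*1 = -6)
P(C) = 5/2 - 2*C (P(C) = 3*(C/(-2) + (-5 + C)/(-6)) = 3*(C*(-½) + (-5 + C)*(-⅙)) = 3*(-C/2 + (⅚ - C/6)) = 3*(⅚ - 2*C/3) = 5/2 - 2*C)
(P(7) + V)² = ((5/2 - 2*7) + 139)² = ((5/2 - 14) + 139)² = (-23/2 + 139)² = (255/2)² = 65025/4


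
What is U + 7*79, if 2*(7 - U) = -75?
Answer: 1195/2 ≈ 597.50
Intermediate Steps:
U = 89/2 (U = 7 - ½*(-75) = 7 + 75/2 = 89/2 ≈ 44.500)
U + 7*79 = 89/2 + 7*79 = 89/2 + 553 = 1195/2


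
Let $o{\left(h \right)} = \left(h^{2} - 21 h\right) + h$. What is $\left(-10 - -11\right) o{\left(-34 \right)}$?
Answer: $1836$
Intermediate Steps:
$o{\left(h \right)} = h^{2} - 20 h$
$\left(-10 - -11\right) o{\left(-34 \right)} = \left(-10 - -11\right) \left(- 34 \left(-20 - 34\right)\right) = \left(-10 + 11\right) \left(\left(-34\right) \left(-54\right)\right) = 1 \cdot 1836 = 1836$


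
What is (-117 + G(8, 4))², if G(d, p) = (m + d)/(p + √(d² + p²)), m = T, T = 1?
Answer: 1769283/128 - 16929*√5/128 ≈ 13527.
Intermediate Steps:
m = 1
G(d, p) = (1 + d)/(p + √(d² + p²))
(-117 + G(8, 4))² = (-117 + (1 + 8)/(4 + √(8² + 4²)))² = (-117 + 9/(4 + √(64 + 16)))² = (-117 + 9/(4 + √80))² = (-117 + 9/(4 + 4*√5))²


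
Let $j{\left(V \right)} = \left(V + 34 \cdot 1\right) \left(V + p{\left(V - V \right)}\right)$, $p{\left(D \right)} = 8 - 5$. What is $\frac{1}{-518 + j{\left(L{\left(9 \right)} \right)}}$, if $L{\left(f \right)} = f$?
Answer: $- \frac{1}{2} \approx -0.5$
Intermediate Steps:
$p{\left(D \right)} = 3$ ($p{\left(D \right)} = 8 - 5 = 3$)
$j{\left(V \right)} = \left(3 + V\right) \left(34 + V\right)$ ($j{\left(V \right)} = \left(V + 34 \cdot 1\right) \left(V + 3\right) = \left(V + 34\right) \left(3 + V\right) = \left(34 + V\right) \left(3 + V\right) = \left(3 + V\right) \left(34 + V\right)$)
$\frac{1}{-518 + j{\left(L{\left(9 \right)} \right)}} = \frac{1}{-518 + \left(102 + 9^{2} + 37 \cdot 9\right)} = \frac{1}{-518 + \left(102 + 81 + 333\right)} = \frac{1}{-518 + 516} = \frac{1}{-2} = - \frac{1}{2}$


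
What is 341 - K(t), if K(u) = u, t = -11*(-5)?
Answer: 286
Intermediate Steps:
t = 55
341 - K(t) = 341 - 1*55 = 341 - 55 = 286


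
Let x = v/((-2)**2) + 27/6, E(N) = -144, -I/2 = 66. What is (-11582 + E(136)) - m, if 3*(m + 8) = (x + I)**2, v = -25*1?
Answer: -848689/48 ≈ -17681.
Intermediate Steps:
I = -132 (I = -2*66 = -132)
v = -25
x = -7/4 (x = -25/((-2)**2) + 27/6 = -25/4 + 27*(1/6) = -25*1/4 + 9/2 = -25/4 + 9/2 = -7/4 ≈ -1.7500)
m = 285841/48 (m = -8 + (-7/4 - 132)**2/3 = -8 + (-535/4)**2/3 = -8 + (1/3)*(286225/16) = -8 + 286225/48 = 285841/48 ≈ 5955.0)
(-11582 + E(136)) - m = (-11582 - 144) - 1*285841/48 = -11726 - 285841/48 = -848689/48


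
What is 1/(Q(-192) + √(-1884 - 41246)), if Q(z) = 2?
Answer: 1/21567 - I*√43130/43134 ≈ 4.6367e-5 - 0.0048147*I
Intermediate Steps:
1/(Q(-192) + √(-1884 - 41246)) = 1/(2 + √(-1884 - 41246)) = 1/(2 + √(-43130)) = 1/(2 + I*√43130)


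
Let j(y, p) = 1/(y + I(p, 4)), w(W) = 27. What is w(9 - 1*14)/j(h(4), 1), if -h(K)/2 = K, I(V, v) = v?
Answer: -108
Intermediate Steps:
h(K) = -2*K
j(y, p) = 1/(4 + y) (j(y, p) = 1/(y + 4) = 1/(4 + y))
w(9 - 1*14)/j(h(4), 1) = 27/(1/(4 - 2*4)) = 27/(1/(4 - 8)) = 27/(1/(-4)) = 27/(-1/4) = 27*(-4) = -108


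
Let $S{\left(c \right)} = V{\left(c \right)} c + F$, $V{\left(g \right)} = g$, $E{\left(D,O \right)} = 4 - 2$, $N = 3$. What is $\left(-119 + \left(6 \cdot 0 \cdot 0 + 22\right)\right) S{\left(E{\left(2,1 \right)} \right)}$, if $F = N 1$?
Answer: $-679$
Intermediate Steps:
$E{\left(D,O \right)} = 2$
$F = 3$ ($F = 3 \cdot 1 = 3$)
$S{\left(c \right)} = 3 + c^{2}$ ($S{\left(c \right)} = c c + 3 = c^{2} + 3 = 3 + c^{2}$)
$\left(-119 + \left(6 \cdot 0 \cdot 0 + 22\right)\right) S{\left(E{\left(2,1 \right)} \right)} = \left(-119 + \left(6 \cdot 0 \cdot 0 + 22\right)\right) \left(3 + 2^{2}\right) = \left(-119 + \left(0 \cdot 0 + 22\right)\right) \left(3 + 4\right) = \left(-119 + \left(0 + 22\right)\right) 7 = \left(-119 + 22\right) 7 = \left(-97\right) 7 = -679$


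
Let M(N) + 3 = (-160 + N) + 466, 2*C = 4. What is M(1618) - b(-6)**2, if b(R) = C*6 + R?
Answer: 1885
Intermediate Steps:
C = 2 (C = (1/2)*4 = 2)
b(R) = 12 + R (b(R) = 2*6 + R = 12 + R)
M(N) = 303 + N (M(N) = -3 + ((-160 + N) + 466) = -3 + (306 + N) = 303 + N)
M(1618) - b(-6)**2 = (303 + 1618) - (12 - 6)**2 = 1921 - 1*6**2 = 1921 - 1*36 = 1921 - 36 = 1885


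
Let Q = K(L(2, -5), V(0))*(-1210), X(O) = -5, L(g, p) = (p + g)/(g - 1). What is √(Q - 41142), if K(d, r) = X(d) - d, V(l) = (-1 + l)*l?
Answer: I*√38722 ≈ 196.78*I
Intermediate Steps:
L(g, p) = (g + p)/(-1 + g)
V(l) = l*(-1 + l)
K(d, r) = -5 - d
Q = 2420 (Q = (-5 - (2 - 5)/(-1 + 2))*(-1210) = (-5 - (-3)/1)*(-1210) = (-5 - (-3))*(-1210) = (-5 - 1*(-3))*(-1210) = (-5 + 3)*(-1210) = -2*(-1210) = 2420)
√(Q - 41142) = √(2420 - 41142) = √(-38722) = I*√38722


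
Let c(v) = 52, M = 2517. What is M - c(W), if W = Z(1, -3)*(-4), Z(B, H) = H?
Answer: 2465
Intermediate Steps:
W = 12 (W = -3*(-4) = 12)
M - c(W) = 2517 - 1*52 = 2517 - 52 = 2465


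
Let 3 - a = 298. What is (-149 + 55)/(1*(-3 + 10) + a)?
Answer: 47/144 ≈ 0.32639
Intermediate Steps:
a = -295 (a = 3 - 1*298 = 3 - 298 = -295)
(-149 + 55)/(1*(-3 + 10) + a) = (-149 + 55)/(1*(-3 + 10) - 295) = -94/(1*7 - 295) = -94/(7 - 295) = -94/(-288) = -94*(-1/288) = 47/144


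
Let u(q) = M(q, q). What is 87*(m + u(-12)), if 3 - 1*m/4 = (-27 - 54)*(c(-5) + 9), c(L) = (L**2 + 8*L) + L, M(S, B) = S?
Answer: -310068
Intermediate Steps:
c(L) = L**2 + 9*L
u(q) = q
m = -3552 (m = 12 - 4*(-27 - 54)*(-5*(9 - 5) + 9) = 12 - (-324)*(-5*4 + 9) = 12 - (-324)*(-20 + 9) = 12 - (-324)*(-11) = 12 - 4*891 = 12 - 3564 = -3552)
87*(m + u(-12)) = 87*(-3552 - 12) = 87*(-3564) = -310068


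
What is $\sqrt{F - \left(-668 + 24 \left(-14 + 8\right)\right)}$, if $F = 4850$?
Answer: $\sqrt{5662} \approx 75.246$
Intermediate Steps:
$\sqrt{F - \left(-668 + 24 \left(-14 + 8\right)\right)} = \sqrt{4850 - \left(-668 + 24 \left(-14 + 8\right)\right)} = \sqrt{4850 + \left(\left(-24\right) \left(-6\right) + 668\right)} = \sqrt{4850 + \left(144 + 668\right)} = \sqrt{4850 + 812} = \sqrt{5662}$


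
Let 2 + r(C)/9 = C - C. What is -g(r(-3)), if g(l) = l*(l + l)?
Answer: -648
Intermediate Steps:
r(C) = -18 (r(C) = -18 + 9*(C - C) = -18 + 9*0 = -18 + 0 = -18)
g(l) = 2*l² (g(l) = l*(2*l) = 2*l²)
-g(r(-3)) = -2*(-18)² = -2*324 = -1*648 = -648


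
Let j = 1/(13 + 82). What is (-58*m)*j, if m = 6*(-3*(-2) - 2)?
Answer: -1392/95 ≈ -14.653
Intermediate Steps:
m = 24 (m = 6*(6 - 2) = 6*4 = 24)
j = 1/95 ≈ 0.010526
(-58*m)*j = -58*24*(1/95) = -1392*1/95 = -1392/95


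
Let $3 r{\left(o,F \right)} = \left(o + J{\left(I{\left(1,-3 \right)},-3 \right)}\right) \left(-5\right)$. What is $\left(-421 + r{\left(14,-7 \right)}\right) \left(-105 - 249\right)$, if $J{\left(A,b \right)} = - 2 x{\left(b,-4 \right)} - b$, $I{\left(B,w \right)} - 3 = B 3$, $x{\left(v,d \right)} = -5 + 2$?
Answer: $162604$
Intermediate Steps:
$x{\left(v,d \right)} = -3$
$I{\left(B,w \right)} = 3 + 3 B$ ($I{\left(B,w \right)} = 3 + B 3 = 3 + 3 B$)
$J{\left(A,b \right)} = 6 - b$ ($J{\left(A,b \right)} = \left(-2\right) \left(-3\right) - b = 6 - b$)
$r{\left(o,F \right)} = -15 - \frac{5 o}{3}$ ($r{\left(o,F \right)} = \frac{\left(o + \left(6 - -3\right)\right) \left(-5\right)}{3} = \frac{\left(o + \left(6 + 3\right)\right) \left(-5\right)}{3} = \frac{\left(o + 9\right) \left(-5\right)}{3} = \frac{\left(9 + o\right) \left(-5\right)}{3} = \frac{-45 - 5 o}{3} = -15 - \frac{5 o}{3}$)
$\left(-421 + r{\left(14,-7 \right)}\right) \left(-105 - 249\right) = \left(-421 - \frac{115}{3}\right) \left(-105 - 249\right) = \left(-421 - \frac{115}{3}\right) \left(-354\right) = \left(- \frac{1378}{3}\right) \left(-354\right) = 162604$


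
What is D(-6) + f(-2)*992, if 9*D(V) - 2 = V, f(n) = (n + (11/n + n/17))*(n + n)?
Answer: 4624636/153 ≈ 30226.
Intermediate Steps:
f(n) = 2*n*(11/n + 18*n/17) (f(n) = (n + (11/n + n*(1/17)))*(2*n) = (n + (11/n + n/17))*(2*n) = (11/n + 18*n/17)*(2*n) = 2*n*(11/n + 18*n/17))
D(V) = 2/9 + V/9
D(-6) + f(-2)*992 = (2/9 + (⅑)*(-6)) + (22 + (36/17)*(-2)²)*992 = (2/9 - ⅔) + (22 + (36/17)*4)*992 = -4/9 + (22 + 144/17)*992 = -4/9 + (518/17)*992 = -4/9 + 513856/17 = 4624636/153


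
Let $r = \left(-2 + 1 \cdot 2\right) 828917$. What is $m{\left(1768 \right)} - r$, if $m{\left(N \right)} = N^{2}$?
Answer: $3125824$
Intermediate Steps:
$r = 0$ ($r = \left(-2 + 2\right) 828917 = 0 \cdot 828917 = 0$)
$m{\left(1768 \right)} - r = 1768^{2} - 0 = 3125824 + 0 = 3125824$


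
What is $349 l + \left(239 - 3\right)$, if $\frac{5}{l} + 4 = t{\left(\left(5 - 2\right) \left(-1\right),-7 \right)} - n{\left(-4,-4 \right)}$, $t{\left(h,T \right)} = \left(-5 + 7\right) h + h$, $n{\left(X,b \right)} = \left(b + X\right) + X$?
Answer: $-1509$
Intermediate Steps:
$n{\left(X,b \right)} = b + 2 X$ ($n{\left(X,b \right)} = \left(X + b\right) + X = b + 2 X$)
$t{\left(h,T \right)} = 3 h$ ($t{\left(h,T \right)} = 2 h + h = 3 h$)
$l = -5$ ($l = \frac{5}{-4 - \left(-4 - 8 - 3 \left(5 - 2\right) \left(-1\right)\right)} = \frac{5}{-4 + \left(3 \cdot 3 \left(-1\right) - \left(-4 - 8\right)\right)} = \frac{5}{-4 + \left(3 \left(-3\right) - -12\right)} = \frac{5}{-4 + \left(-9 + 12\right)} = \frac{5}{-4 + 3} = \frac{5}{-1} = 5 \left(-1\right) = -5$)
$349 l + \left(239 - 3\right) = 349 \left(-5\right) + \left(239 - 3\right) = -1745 + 236 = -1509$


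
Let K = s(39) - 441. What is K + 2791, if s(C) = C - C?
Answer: 2350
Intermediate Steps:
s(C) = 0
K = -441 (K = 0 - 441 = -441)
K + 2791 = -441 + 2791 = 2350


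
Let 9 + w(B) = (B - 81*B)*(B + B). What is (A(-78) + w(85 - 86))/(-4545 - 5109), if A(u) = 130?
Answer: 13/3218 ≈ 0.0040398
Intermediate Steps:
w(B) = -9 - 160*B² (w(B) = -9 + (B - 81*B)*(B + B) = -9 + (-80*B)*(2*B) = -9 - 160*B²)
(A(-78) + w(85 - 86))/(-4545 - 5109) = (130 + (-9 - 160*(85 - 86)²))/(-4545 - 5109) = (130 + (-9 - 160*(-1)²))/(-9654) = (130 + (-9 - 160*1))*(-1/9654) = (130 + (-9 - 160))*(-1/9654) = (130 - 169)*(-1/9654) = -39*(-1/9654) = 13/3218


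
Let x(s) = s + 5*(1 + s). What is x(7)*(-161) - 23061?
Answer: -30628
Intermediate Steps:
x(s) = 5 + 6*s (x(s) = s + (5 + 5*s) = 5 + 6*s)
x(7)*(-161) - 23061 = (5 + 6*7)*(-161) - 23061 = (5 + 42)*(-161) - 23061 = 47*(-161) - 23061 = -7567 - 23061 = -30628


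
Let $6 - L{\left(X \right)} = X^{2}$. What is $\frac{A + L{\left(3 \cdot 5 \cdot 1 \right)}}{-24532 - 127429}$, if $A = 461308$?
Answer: $- \frac{461089}{151961} \approx -3.0343$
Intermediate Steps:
$L{\left(X \right)} = 6 - X^{2}$
$\frac{A + L{\left(3 \cdot 5 \cdot 1 \right)}}{-24532 - 127429} = \frac{461308 + \left(6 - \left(3 \cdot 5 \cdot 1\right)^{2}\right)}{-24532 - 127429} = \frac{461308 + \left(6 - \left(15 \cdot 1\right)^{2}\right)}{-151961} = \left(461308 + \left(6 - 15^{2}\right)\right) \left(- \frac{1}{151961}\right) = \left(461308 + \left(6 - 225\right)\right) \left(- \frac{1}{151961}\right) = \left(461308 - 219\right) \left(- \frac{1}{151961}\right) = 461089 \left(- \frac{1}{151961}\right) = - \frac{461089}{151961}$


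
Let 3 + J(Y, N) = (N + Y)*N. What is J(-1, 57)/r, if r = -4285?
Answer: -3189/4285 ≈ -0.74422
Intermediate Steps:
J(Y, N) = -3 + N*(N + Y) (J(Y, N) = -3 + (N + Y)*N = -3 + N*(N + Y))
J(-1, 57)/r = (-3 + 57² + 57*(-1))/(-4285) = (-3 + 3249 - 57)*(-1/4285) = 3189*(-1/4285) = -3189/4285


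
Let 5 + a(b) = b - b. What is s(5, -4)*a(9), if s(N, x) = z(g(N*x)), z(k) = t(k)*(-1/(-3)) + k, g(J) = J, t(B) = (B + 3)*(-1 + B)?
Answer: -495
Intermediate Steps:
t(B) = (-1 + B)*(3 + B) (t(B) = (3 + B)*(-1 + B) = (-1 + B)*(3 + B))
a(b) = -5 (a(b) = -5 + (b - b) = -5 + 0 = -5)
z(k) = -1 + k**2/3 + 5*k/3 (z(k) = (-3 + k**2 + 2*k)*(-1/(-3)) + k = (-3 + k**2 + 2*k)*(-1*(-1/3)) + k = (-3 + k**2 + 2*k)*(1/3) + k = (-1 + k**2/3 + 2*k/3) + k = -1 + k**2/3 + 5*k/3)
s(N, x) = -1 + N**2*x**2/3 + 5*N*x/3 (s(N, x) = -1 + (N*x)**2/3 + 5*(N*x)/3 = -1 + (N**2*x**2)/3 + 5*N*x/3 = -1 + N**2*x**2/3 + 5*N*x/3)
s(5, -4)*a(9) = (-1 + (1/3)*5**2*(-4)**2 + (5/3)*5*(-4))*(-5) = (-1 + (1/3)*25*16 - 100/3)*(-5) = (-1 + 400/3 - 100/3)*(-5) = 99*(-5) = -495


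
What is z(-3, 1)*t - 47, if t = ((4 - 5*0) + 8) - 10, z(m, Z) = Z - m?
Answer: -39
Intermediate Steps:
t = 2 (t = ((4 + 0) + 8) - 10 = (4 + 8) - 10 = 12 - 10 = 2)
z(-3, 1)*t - 47 = (1 - 1*(-3))*2 - 47 = (1 + 3)*2 - 47 = 4*2 - 47 = 8 - 47 = -39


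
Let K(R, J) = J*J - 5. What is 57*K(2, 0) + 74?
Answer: -211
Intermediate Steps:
K(R, J) = -5 + J**2 (K(R, J) = J**2 - 5 = -5 + J**2)
57*K(2, 0) + 74 = 57*(-5 + 0**2) + 74 = 57*(-5 + 0) + 74 = 57*(-5) + 74 = -285 + 74 = -211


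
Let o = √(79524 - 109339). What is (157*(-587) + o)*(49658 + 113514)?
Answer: -15037768348 + 163172*I*√29815 ≈ -1.5038e+10 + 2.8175e+7*I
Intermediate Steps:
o = I*√29815 (o = √(-29815) = I*√29815 ≈ 172.67*I)
(157*(-587) + o)*(49658 + 113514) = (157*(-587) + I*√29815)*(49658 + 113514) = (-92159 + I*√29815)*163172 = -15037768348 + 163172*I*√29815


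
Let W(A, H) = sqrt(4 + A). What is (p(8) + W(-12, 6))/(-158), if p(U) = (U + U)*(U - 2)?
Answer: -48/79 - I*sqrt(2)/79 ≈ -0.60759 - 0.017901*I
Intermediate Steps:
p(U) = 2*U*(-2 + U) (p(U) = (2*U)*(-2 + U) = 2*U*(-2 + U))
(p(8) + W(-12, 6))/(-158) = (2*8*(-2 + 8) + sqrt(4 - 12))/(-158) = -(2*8*6 + sqrt(-8))/158 = -(96 + 2*I*sqrt(2))/158 = -48/79 - I*sqrt(2)/79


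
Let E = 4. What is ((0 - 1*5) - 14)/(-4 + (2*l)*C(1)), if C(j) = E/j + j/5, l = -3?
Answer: 95/146 ≈ 0.65069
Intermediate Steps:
C(j) = 4/j + j/5
((0 - 1*5) - 14)/(-4 + (2*l)*C(1)) = ((0 - 1*5) - 14)/(-4 + (2*(-3))*(4/1 + (1/5)*1)) = ((0 - 5) - 14)/(-4 - 6*(4*1 + 1/5)) = (-5 - 14)/(-4 - 6*(4 + 1/5)) = -19/(-4 - 6*21/5) = -19/(-4 - 126/5) = -19/(-146/5) = -19*(-5/146) = 95/146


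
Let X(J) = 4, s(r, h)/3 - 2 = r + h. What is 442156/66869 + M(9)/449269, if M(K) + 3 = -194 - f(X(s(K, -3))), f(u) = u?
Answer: 18057594845/2731106251 ≈ 6.6118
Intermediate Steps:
s(r, h) = 6 + 3*h + 3*r (s(r, h) = 6 + 3*(r + h) = 6 + 3*(h + r) = 6 + (3*h + 3*r) = 6 + 3*h + 3*r)
M(K) = -201 (M(K) = -3 + (-194 - 1*4) = -3 + (-194 - 4) = -3 - 198 = -201)
442156/66869 + M(9)/449269 = 442156/66869 - 201/449269 = 442156*(1/66869) - 201*1/449269 = 40196/6079 - 201/449269 = 18057594845/2731106251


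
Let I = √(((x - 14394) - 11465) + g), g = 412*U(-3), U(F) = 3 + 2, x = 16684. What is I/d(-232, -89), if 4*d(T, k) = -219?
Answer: -4*I*√7115/219 ≈ -1.5406*I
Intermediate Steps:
U(F) = 5
g = 2060 (g = 412*5 = 2060)
d(T, k) = -219/4 (d(T, k) = (¼)*(-219) = -219/4)
I = I*√7115 (I = √(((16684 - 14394) - 11465) + 2060) = √((2290 - 11465) + 2060) = √(-9175 + 2060) = √(-7115) = I*√7115 ≈ 84.35*I)
I/d(-232, -89) = (I*√7115)/(-219/4) = (I*√7115)*(-4/219) = -4*I*√7115/219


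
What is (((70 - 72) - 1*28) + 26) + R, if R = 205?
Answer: 201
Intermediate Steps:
(((70 - 72) - 1*28) + 26) + R = (((70 - 72) - 1*28) + 26) + 205 = ((-2 - 28) + 26) + 205 = (-30 + 26) + 205 = -4 + 205 = 201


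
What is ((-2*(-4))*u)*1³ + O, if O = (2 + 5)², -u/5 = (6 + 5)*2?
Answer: -831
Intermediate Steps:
u = -110 (u = -5*(6 + 5)*2 = -55*2 = -5*22 = -110)
O = 49 (O = 7² = 49)
((-2*(-4))*u)*1³ + O = (-2*(-4)*(-110))*1³ + 49 = (8*(-110))*1 + 49 = -880*1 + 49 = -880 + 49 = -831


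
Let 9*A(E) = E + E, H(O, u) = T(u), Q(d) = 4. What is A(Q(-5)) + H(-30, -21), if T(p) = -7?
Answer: -55/9 ≈ -6.1111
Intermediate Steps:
H(O, u) = -7
A(E) = 2*E/9 (A(E) = (E + E)/9 = (2*E)/9 = 2*E/9)
A(Q(-5)) + H(-30, -21) = (2/9)*4 - 7 = 8/9 - 7 = -55/9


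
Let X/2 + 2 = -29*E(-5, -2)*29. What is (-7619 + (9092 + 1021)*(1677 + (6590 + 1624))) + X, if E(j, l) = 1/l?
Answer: 100020901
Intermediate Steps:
X = 837 (X = -4 + 2*(-29/(-2)*29) = -4 + 2*(-29*(-½)*29) = -4 + 2*((29/2)*29) = -4 + 2*(841/2) = -4 + 841 = 837)
(-7619 + (9092 + 1021)*(1677 + (6590 + 1624))) + X = (-7619 + (9092 + 1021)*(1677 + (6590 + 1624))) + 837 = (-7619 + 10113*(1677 + 8214)) + 837 = (-7619 + 10113*9891) + 837 = (-7619 + 100027683) + 837 = 100020064 + 837 = 100020901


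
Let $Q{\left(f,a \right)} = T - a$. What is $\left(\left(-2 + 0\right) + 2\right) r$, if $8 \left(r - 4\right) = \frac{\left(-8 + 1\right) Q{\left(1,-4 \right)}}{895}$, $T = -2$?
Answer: $0$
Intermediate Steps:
$Q{\left(f,a \right)} = -2 - a$
$r = \frac{14313}{3580}$ ($r = 4 + \frac{\left(-8 + 1\right) \left(-2 - -4\right) \frac{1}{895}}{8} = 4 + \frac{- 7 \left(-2 + 4\right) \frac{1}{895}}{8} = 4 + \frac{\left(-7\right) 2 \cdot \frac{1}{895}}{8} = 4 + \frac{\left(-14\right) \frac{1}{895}}{8} = 4 + \frac{1}{8} \left(- \frac{14}{895}\right) = 4 - \frac{7}{3580} = \frac{14313}{3580} \approx 3.998$)
$\left(\left(-2 + 0\right) + 2\right) r = \left(\left(-2 + 0\right) + 2\right) \frac{14313}{3580} = \left(-2 + 2\right) \frac{14313}{3580} = 0 \cdot \frac{14313}{3580} = 0$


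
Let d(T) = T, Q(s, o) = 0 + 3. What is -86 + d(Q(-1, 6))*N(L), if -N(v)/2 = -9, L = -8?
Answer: -32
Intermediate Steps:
Q(s, o) = 3
N(v) = 18 (N(v) = -2*(-9) = 18)
-86 + d(Q(-1, 6))*N(L) = -86 + 3*18 = -86 + 54 = -32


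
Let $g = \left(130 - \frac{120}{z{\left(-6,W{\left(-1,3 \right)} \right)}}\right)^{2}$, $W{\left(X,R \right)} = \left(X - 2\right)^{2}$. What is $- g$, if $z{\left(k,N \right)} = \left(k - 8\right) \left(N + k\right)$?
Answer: $- \frac{864900}{49} \approx -17651.0$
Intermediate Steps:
$W{\left(X,R \right)} = \left(-2 + X\right)^{2}$
$z{\left(k,N \right)} = \left(-8 + k\right) \left(N + k\right)$
$g = \frac{864900}{49}$ ($g = \left(130 - \frac{120}{\left(-6\right)^{2} - 8 \left(-2 - 1\right)^{2} - -48 + \left(-2 - 1\right)^{2} \left(-6\right)}\right)^{2} = \left(130 - \frac{120}{36 - 8 \left(-3\right)^{2} + 48 + \left(-3\right)^{2} \left(-6\right)}\right)^{2} = \left(130 - \frac{120}{36 - 72 + 48 + 9 \left(-6\right)}\right)^{2} = \left(130 - \frac{120}{36 - 72 + 48 - 54}\right)^{2} = \left(130 - \frac{120}{-42}\right)^{2} = \left(130 - - \frac{20}{7}\right)^{2} = \left(130 + \frac{20}{7}\right)^{2} = \left(\frac{930}{7}\right)^{2} = \frac{864900}{49} \approx 17651.0$)
$- g = \left(-1\right) \frac{864900}{49} = - \frac{864900}{49}$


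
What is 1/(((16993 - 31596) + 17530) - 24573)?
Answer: -1/21646 ≈ -4.6198e-5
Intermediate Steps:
1/(((16993 - 31596) + 17530) - 24573) = 1/((-14603 + 17530) - 24573) = 1/(2927 - 24573) = 1/(-21646) = -1/21646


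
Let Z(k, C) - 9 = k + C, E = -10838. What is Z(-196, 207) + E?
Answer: -10818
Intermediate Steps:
Z(k, C) = 9 + C + k (Z(k, C) = 9 + (k + C) = 9 + (C + k) = 9 + C + k)
Z(-196, 207) + E = (9 + 207 - 196) - 10838 = 20 - 10838 = -10818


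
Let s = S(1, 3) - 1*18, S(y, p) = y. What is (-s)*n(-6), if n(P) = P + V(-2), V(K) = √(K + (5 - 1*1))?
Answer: -102 + 17*√2 ≈ -77.958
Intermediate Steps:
s = -17 (s = 1 - 1*18 = 1 - 18 = -17)
V(K) = √(4 + K) (V(K) = √(K + (5 - 1)) = √(K + 4) = √(4 + K))
n(P) = P + √2 (n(P) = P + √(4 - 2) = P + √2)
(-s)*n(-6) = (-1*(-17))*(-6 + √2) = 17*(-6 + √2) = -102 + 17*√2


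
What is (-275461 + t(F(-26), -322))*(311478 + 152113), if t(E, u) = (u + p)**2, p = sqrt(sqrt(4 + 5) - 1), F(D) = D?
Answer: -79633344025 - 298552604*sqrt(2) ≈ -8.0056e+10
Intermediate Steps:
p = sqrt(2) (p = sqrt(sqrt(9) - 1) = sqrt(3 - 1) = sqrt(2) ≈ 1.4142)
t(E, u) = (u + sqrt(2))**2
(-275461 + t(F(-26), -322))*(311478 + 152113) = (-275461 + (-322 + sqrt(2))**2)*(311478 + 152113) = (-275461 + (-322 + sqrt(2))**2)*463591 = -127701240451 + 463591*(-322 + sqrt(2))**2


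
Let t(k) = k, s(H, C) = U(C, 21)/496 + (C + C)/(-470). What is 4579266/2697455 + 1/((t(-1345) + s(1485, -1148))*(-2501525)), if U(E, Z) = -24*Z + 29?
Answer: 71624651849303793434/42191101198366487835 ≈ 1.6976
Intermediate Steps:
U(E, Z) = 29 - 24*Z
s(H, C) = -475/496 - C/235 (s(H, C) = (29 - 24*21)/496 + (C + C)/(-470) = (29 - 504)*(1/496) + (2*C)*(-1/470) = -475*1/496 - C/235 = -475/496 - C/235)
4579266/2697455 + 1/((t(-1345) + s(1485, -1148))*(-2501525)) = 4579266/2697455 + 1/(-1345 + (-475/496 - 1/235*(-1148))*(-2501525)) = 4579266*(1/2697455) - 1/2501525/(-1345 + (-475/496 + 1148/235)) = 4579266/2697455 - 1/2501525/(-1345 + 457783/116560) = 4579266/2697455 - 1/2501525/(-156315417/116560) = 4579266/2697455 - 116560/156315417*(-1/2501525) = 4579266/2697455 + 23312/78205384702185 = 71624651849303793434/42191101198366487835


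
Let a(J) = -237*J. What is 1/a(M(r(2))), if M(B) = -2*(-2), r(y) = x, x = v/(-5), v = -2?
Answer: -1/948 ≈ -0.0010549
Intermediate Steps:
x = ⅖ (x = -2/(-5) = -2*(-⅕) = ⅖ ≈ 0.40000)
r(y) = ⅖
M(B) = 4
1/a(M(r(2))) = 1/(-237*4) = 1/(-948) = -1/948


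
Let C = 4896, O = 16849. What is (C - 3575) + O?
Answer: 18170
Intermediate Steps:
(C - 3575) + O = (4896 - 3575) + 16849 = 1321 + 16849 = 18170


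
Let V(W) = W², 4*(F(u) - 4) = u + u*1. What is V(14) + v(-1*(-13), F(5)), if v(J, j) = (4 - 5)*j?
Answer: 379/2 ≈ 189.50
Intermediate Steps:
F(u) = 4 + u/2 (F(u) = 4 + (u + u*1)/4 = 4 + (u + u)/4 = 4 + (2*u)/4 = 4 + u/2)
v(J, j) = -j
V(14) + v(-1*(-13), F(5)) = 14² - (4 + (½)*5) = 196 - (4 + 5/2) = 196 - 1*13/2 = 196 - 13/2 = 379/2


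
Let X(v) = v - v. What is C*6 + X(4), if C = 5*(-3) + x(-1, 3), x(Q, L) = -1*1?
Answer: -96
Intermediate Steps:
x(Q, L) = -1
C = -16 (C = 5*(-3) - 1 = -15 - 1 = -16)
X(v) = 0
C*6 + X(4) = -16*6 + 0 = -96 + 0 = -96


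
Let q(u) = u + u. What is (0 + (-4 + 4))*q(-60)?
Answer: 0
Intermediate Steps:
q(u) = 2*u
(0 + (-4 + 4))*q(-60) = (0 + (-4 + 4))*(2*(-60)) = (0 + 0)*(-120) = 0*(-120) = 0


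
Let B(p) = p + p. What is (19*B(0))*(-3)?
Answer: 0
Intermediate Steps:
B(p) = 2*p
(19*B(0))*(-3) = (19*(2*0))*(-3) = (19*0)*(-3) = 0*(-3) = 0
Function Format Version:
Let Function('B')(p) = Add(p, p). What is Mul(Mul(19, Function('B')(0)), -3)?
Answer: 0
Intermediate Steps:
Function('B')(p) = Mul(2, p)
Mul(Mul(19, Function('B')(0)), -3) = Mul(Mul(19, Mul(2, 0)), -3) = Mul(Mul(19, 0), -3) = Mul(0, -3) = 0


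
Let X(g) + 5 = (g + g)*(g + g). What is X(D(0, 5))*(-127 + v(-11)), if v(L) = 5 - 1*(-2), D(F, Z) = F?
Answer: 600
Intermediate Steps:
X(g) = -5 + 4*g² (X(g) = -5 + (g + g)*(g + g) = -5 + (2*g)*(2*g) = -5 + 4*g²)
v(L) = 7 (v(L) = 5 + 2 = 7)
X(D(0, 5))*(-127 + v(-11)) = (-5 + 4*0²)*(-127 + 7) = (-5 + 4*0)*(-120) = (-5 + 0)*(-120) = -5*(-120) = 600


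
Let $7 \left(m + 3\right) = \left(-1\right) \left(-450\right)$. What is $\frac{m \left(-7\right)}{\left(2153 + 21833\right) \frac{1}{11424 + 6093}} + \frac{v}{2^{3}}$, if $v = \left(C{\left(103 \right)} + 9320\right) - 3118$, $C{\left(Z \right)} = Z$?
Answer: $\frac{45556693}{95944} \approx 474.83$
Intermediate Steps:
$m = \frac{429}{7}$ ($m = -3 + \frac{\left(-1\right) \left(-450\right)}{7} = -3 + \frac{1}{7} \cdot 450 = -3 + \frac{450}{7} = \frac{429}{7} \approx 61.286$)
$v = 6305$ ($v = \left(103 + 9320\right) - 3118 = 9423 - 3118 = 6305$)
$\frac{m \left(-7\right)}{\left(2153 + 21833\right) \frac{1}{11424 + 6093}} + \frac{v}{2^{3}} = \frac{\frac{429}{7} \left(-7\right)}{\left(2153 + 21833\right) \frac{1}{11424 + 6093}} + \frac{6305}{2^{3}} = - \frac{429}{23986 \cdot \frac{1}{17517}} + \frac{6305}{8} = - \frac{429}{23986 \cdot \frac{1}{17517}} + 6305 \cdot \frac{1}{8} = - \frac{429}{\frac{23986}{17517}} + \frac{6305}{8} = \left(-429\right) \frac{17517}{23986} + \frac{6305}{8} = - \frac{7514793}{23986} + \frac{6305}{8} = \frac{45556693}{95944}$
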